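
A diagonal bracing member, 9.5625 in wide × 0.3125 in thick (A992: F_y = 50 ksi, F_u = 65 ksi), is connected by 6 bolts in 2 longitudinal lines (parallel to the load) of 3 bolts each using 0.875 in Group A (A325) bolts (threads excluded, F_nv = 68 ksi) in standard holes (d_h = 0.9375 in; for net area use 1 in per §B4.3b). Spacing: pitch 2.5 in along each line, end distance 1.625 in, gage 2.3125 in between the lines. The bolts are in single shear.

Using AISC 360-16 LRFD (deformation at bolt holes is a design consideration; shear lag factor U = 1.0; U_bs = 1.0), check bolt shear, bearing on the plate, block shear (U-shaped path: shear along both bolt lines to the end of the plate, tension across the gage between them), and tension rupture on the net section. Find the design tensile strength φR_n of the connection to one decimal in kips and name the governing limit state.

95.4 kips (block shear governs)

Bolt shear: A_b = π(0.875)²/4 = 0.60132 in². φR_n = 0.75 × 68 × 0.60132 × 6 × 1 = 184.0 kips.
Bearing (0.3125 in plate, F_u = 65 ksi): end bolts L_c = 1.625 − 0.9375/2 = 1.15625, R_n = min(1.2×1.15625×0.3125×65, 2.4×0.875×0.3125×65) = 28.184 kips/bolt; interior L_c = 2.5 − 0.9375 = 1.5625, R_n = 38.086 kips/bolt. φR_n = 0.75 × (2×28.184 + 4×38.086) = 156.5 kips.
Block shear: shear path 2×[1.625+2×2.5] = 2×6.625 in, A_gv = 4.1406, A_nv = 2×(6.625 − 2.5×1)×0.3125 = 2.5781 in²; tension across gage: (2.3125 − 1×1)×0.3125 = 0.41016 in². R_n = min(0.6×65×2.5781, 0.6×50×4.1406) + 1.0×65×0.41016 = min(100.55, 124.22) + 26.66 = 127.21 kips. φR_n = 0.75 × 127.21 = 95.4 kips.
Tension rupture (net): A_n = (9.5625 − 2×1)×0.3125 = 2.3633 in² (U = 1.0, A_e = A_n). φR_n = 0.75 × 65 × 2.3633 = 115.2 kips.
Governing: min(184.0, 156.5, 95.4, 115.2) = 95.4 kips → block shear.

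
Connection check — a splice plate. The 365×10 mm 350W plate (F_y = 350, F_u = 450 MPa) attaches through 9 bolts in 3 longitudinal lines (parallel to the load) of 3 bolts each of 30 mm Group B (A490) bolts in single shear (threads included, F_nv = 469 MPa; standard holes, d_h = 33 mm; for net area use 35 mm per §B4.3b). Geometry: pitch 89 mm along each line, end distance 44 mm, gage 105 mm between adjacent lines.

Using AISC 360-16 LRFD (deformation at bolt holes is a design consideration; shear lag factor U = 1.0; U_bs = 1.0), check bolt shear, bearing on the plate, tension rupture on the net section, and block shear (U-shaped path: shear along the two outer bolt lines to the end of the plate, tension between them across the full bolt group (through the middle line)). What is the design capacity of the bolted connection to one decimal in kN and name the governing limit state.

Bolt shear: A_b = π(30)²/4 = 706.86 mm². φR_n = 0.75 × 469 × 706.86 × 9 × 1 = 2237.7 kN.
Bearing (10 mm plate, F_u = 450 MPa): end bolts L_c = 44 − 33/2 = 27.5, R_n = min(1.2×27.5×10×450, 2.4×30×10×450) = 148.5 kN/bolt; interior L_c = 89 − 33 = 56, R_n = 302.4 kN/bolt. φR_n = 0.75 × (3×148.5 + 6×302.4) = 1694.9 kN.
Tension rupture (net): A_n = (365 − 3×35)×10 = 2600 mm² (U = 1.0, A_e = A_n). φR_n = 0.75 × 450 × 2600 = 877.5 kN.
Block shear: shear path 2×[44+2×89] = 2×222 mm, A_gv = 4440, A_nv = 2×(222 − 2.5×35)×10 = 2690 mm²; tension across gage: (210 − 2×35)×10 = 1400 mm². R_n = min(0.6×450×2690, 0.6×350×4440) + 1.0×450×1400 = min(726.3, 932.4) + 630 = 1356.3 kN. φR_n = 0.75 × 1356.3 = 1017.2 kN.
Governing: min(2237.7, 1694.9, 877.5, 1017.2) = 877.5 kN → net-section rupture.

877.5 kN (net-section rupture governs)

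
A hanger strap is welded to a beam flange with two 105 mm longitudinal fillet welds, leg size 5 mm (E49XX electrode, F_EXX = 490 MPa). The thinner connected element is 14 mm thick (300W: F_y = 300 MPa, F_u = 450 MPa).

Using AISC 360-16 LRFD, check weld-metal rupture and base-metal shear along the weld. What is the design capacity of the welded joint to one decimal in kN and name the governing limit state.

163.7 kN (weld metal governs)

Weld metal: throat = 0.707×5 = 3.535 mm, L = 2×105 = 210 mm. φR_n = 0.75 × 0.6 × 490 × 3.535 × 210 = 163.7 kN.
Base metal shear (14 mm plate): yield φR_n = 1.0×0.6×300×14×210 = 529.2 kN; rupture φR_n = 0.75×0.6×450×14×210 = 595.4 kN; take 529.2 kN (yield).
Governing: min(163.7, 529.2) = 163.7 kN → weld metal.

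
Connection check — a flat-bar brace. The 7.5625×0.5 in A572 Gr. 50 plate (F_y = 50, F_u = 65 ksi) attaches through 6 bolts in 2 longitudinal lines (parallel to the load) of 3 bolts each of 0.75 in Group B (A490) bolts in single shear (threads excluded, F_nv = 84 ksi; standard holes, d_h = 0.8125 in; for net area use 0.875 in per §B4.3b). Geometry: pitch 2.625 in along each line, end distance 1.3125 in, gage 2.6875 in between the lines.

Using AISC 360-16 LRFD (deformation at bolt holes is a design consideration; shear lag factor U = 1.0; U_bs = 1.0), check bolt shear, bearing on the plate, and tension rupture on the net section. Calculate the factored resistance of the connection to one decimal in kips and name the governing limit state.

141.7 kips (net-section rupture governs)

Bolt shear: A_b = π(0.75)²/4 = 0.44179 in². φR_n = 0.75 × 84 × 0.44179 × 6 × 1 = 167.0 kips.
Bearing (0.5 in plate, F_u = 65 ksi): end bolts L_c = 1.3125 − 0.8125/2 = 0.90625, R_n = min(1.2×0.90625×0.5×65, 2.4×0.75×0.5×65) = 35.344 kips/bolt; interior L_c = 2.625 − 0.8125 = 1.8125, R_n = 58.5 kips/bolt. φR_n = 0.75 × (2×35.344 + 4×58.5) = 228.5 kips.
Tension rupture (net): A_n = (7.5625 − 2×0.875)×0.5 = 2.9063 in² (U = 1.0, A_e = A_n). φR_n = 0.75 × 65 × 2.9063 = 141.7 kips.
Governing: min(167.0, 228.5, 141.7) = 141.7 kips → net-section rupture.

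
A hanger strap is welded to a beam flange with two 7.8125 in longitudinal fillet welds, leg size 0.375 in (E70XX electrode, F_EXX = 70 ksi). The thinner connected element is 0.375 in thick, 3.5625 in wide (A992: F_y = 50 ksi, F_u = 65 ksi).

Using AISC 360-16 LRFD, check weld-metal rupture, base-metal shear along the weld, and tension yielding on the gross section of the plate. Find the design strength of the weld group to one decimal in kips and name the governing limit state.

Weld metal: throat = 0.707×0.375 = 0.26513 in, L = 2×7.8125 = 15.625 in. φR_n = 0.75 × 0.6 × 70 × 0.26513 × 15.625 = 130.5 kips.
Base metal shear (0.375 in plate): yield φR_n = 1.0×0.6×50×0.375×15.625 = 175.8 kips; rupture φR_n = 0.75×0.6×65×0.375×15.625 = 171.4 kips; take 171.4 kips (rupture).
Tension yield (gross): A_g = 3.5625×0.375 = 1.3359 in². φR_n = 0.90 × 50 × 1.3359 = 60.1 kips.
Governing: min(130.5, 171.4, 60.1) = 60.1 kips → gross-section yield.

60.1 kips (gross-section yield governs)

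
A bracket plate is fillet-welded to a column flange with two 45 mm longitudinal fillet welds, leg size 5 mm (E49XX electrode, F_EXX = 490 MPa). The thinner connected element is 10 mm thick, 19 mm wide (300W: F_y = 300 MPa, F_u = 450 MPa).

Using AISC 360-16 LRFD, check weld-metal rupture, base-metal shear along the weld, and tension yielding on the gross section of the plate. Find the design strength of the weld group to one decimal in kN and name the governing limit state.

51.3 kN (gross-section yield governs)

Weld metal: throat = 0.707×5 = 3.535 mm, L = 2×45 = 90 mm. φR_n = 0.75 × 0.6 × 490 × 3.535 × 90 = 70.2 kN.
Base metal shear (10 mm plate): yield φR_n = 1.0×0.6×300×10×90 = 162.0 kN; rupture φR_n = 0.75×0.6×450×10×90 = 182.3 kN; take 162.0 kN (yield).
Tension yield (gross): A_g = 19×10 = 190 mm². φR_n = 0.90 × 300 × 190 = 51.3 kN.
Governing: min(70.2, 162.0, 51.3) = 51.3 kN → gross-section yield.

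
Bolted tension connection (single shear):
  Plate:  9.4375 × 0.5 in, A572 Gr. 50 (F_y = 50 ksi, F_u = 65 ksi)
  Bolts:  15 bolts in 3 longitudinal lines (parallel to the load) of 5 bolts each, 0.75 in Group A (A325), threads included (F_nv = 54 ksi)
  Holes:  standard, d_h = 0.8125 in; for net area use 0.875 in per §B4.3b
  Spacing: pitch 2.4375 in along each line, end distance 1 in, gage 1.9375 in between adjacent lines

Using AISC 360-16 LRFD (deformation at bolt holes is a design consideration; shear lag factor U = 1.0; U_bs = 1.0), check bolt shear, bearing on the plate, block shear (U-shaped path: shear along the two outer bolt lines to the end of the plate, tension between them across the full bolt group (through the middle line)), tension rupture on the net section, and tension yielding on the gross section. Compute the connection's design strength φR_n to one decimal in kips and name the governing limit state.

Bolt shear: A_b = π(0.75)²/4 = 0.44179 in². φR_n = 0.75 × 54 × 0.44179 × 15 × 1 = 268.4 kips.
Bearing (0.5 in plate, F_u = 65 ksi): end bolts L_c = 1 − 0.8125/2 = 0.59375, R_n = min(1.2×0.59375×0.5×65, 2.4×0.75×0.5×65) = 23.156 kips/bolt; interior L_c = 2.4375 − 0.8125 = 1.625, R_n = 58.5 kips/bolt. φR_n = 0.75 × (3×23.156 + 12×58.5) = 578.6 kips.
Block shear: shear path 2×[1+4×2.4375] = 2×10.75 in, A_gv = 10.75, A_nv = 2×(10.75 − 4.5×0.875)×0.5 = 6.8125 in²; tension across gage: (3.875 − 2×0.875)×0.5 = 1.0625 in². R_n = min(0.6×65×6.8125, 0.6×50×10.75) + 1.0×65×1.0625 = min(265.69, 322.5) + 69.063 = 334.75 kips. φR_n = 0.75 × 334.75 = 251.1 kips.
Tension rupture (net): A_n = (9.4375 − 3×0.875)×0.5 = 3.4063 in² (U = 1.0, A_e = A_n). φR_n = 0.75 × 65 × 3.4063 = 166.1 kips.
Tension yield (gross): A_g = 9.4375×0.5 = 4.7188 in². φR_n = 0.90 × 50 × 4.7188 = 212.3 kips.
Governing: min(268.4, 578.6, 251.1, 166.1, 212.3) = 166.1 kips → net-section rupture.

166.1 kips (net-section rupture governs)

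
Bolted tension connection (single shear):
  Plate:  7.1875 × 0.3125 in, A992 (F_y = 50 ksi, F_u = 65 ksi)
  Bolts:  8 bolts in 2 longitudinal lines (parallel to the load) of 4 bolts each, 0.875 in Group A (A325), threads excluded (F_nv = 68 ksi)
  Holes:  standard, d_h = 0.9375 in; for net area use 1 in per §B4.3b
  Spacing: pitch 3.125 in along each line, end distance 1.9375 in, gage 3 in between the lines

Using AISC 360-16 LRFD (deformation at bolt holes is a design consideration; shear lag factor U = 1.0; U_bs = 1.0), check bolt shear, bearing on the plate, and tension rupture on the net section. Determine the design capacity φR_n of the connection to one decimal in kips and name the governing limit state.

79.0 kips (net-section rupture governs)

Bolt shear: A_b = π(0.875)²/4 = 0.60132 in². φR_n = 0.75 × 68 × 0.60132 × 8 × 1 = 245.3 kips.
Bearing (0.3125 in plate, F_u = 65 ksi): end bolts L_c = 1.9375 − 0.9375/2 = 1.46875, R_n = min(1.2×1.46875×0.3125×65, 2.4×0.875×0.3125×65) = 35.801 kips/bolt; interior L_c = 3.125 − 0.9375 = 2.1875, R_n = 42.656 kips/bolt. φR_n = 0.75 × (2×35.801 + 6×42.656) = 245.7 kips.
Tension rupture (net): A_n = (7.1875 − 2×1)×0.3125 = 1.6211 in² (U = 1.0, A_e = A_n). φR_n = 0.75 × 65 × 1.6211 = 79.0 kips.
Governing: min(245.3, 245.7, 79.0) = 79.0 kips → net-section rupture.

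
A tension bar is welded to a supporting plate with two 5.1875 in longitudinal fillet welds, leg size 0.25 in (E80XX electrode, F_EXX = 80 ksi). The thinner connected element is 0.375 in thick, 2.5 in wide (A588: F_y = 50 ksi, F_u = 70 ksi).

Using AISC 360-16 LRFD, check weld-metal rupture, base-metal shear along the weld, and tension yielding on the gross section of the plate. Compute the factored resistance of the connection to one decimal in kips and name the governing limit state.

42.2 kips (gross-section yield governs)

Weld metal: throat = 0.707×0.25 = 0.17675 in, L = 2×5.1875 = 10.375 in. φR_n = 0.75 × 0.6 × 80 × 0.17675 × 10.375 = 66.0 kips.
Base metal shear (0.375 in plate): yield φR_n = 1.0×0.6×50×0.375×10.375 = 116.7 kips; rupture φR_n = 0.75×0.6×70×0.375×10.375 = 122.6 kips; take 116.7 kips (yield).
Tension yield (gross): A_g = 2.5×0.375 = 0.9375 in². φR_n = 0.90 × 50 × 0.9375 = 42.2 kips.
Governing: min(66.0, 116.7, 42.2) = 42.2 kips → gross-section yield.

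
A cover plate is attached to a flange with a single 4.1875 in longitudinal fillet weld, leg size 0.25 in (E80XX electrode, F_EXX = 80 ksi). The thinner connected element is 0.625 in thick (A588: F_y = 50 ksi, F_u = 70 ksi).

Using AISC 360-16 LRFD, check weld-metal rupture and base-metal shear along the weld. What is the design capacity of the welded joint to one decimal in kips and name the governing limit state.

26.6 kips (weld metal governs)

Weld metal: throat = 0.707×0.25 = 0.17675 in, L = 4.1875 in. φR_n = 0.75 × 0.6 × 80 × 0.17675 × 4.1875 = 26.6 kips.
Base metal shear (0.625 in plate): yield φR_n = 1.0×0.6×50×0.625×4.1875 = 78.5 kips; rupture φR_n = 0.75×0.6×70×0.625×4.1875 = 82.4 kips; take 78.5 kips (yield).
Governing: min(26.6, 78.5) = 26.6 kips → weld metal.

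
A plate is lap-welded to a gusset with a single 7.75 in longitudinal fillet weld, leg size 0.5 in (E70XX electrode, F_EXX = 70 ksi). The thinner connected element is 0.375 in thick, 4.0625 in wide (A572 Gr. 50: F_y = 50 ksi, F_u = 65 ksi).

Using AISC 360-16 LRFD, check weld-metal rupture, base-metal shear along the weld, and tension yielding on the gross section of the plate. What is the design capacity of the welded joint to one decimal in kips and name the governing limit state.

68.6 kips (gross-section yield governs)

Weld metal: throat = 0.707×0.5 = 0.3535 in, L = 7.75 in. φR_n = 0.75 × 0.6 × 70 × 0.3535 × 7.75 = 86.3 kips.
Base metal shear (0.375 in plate): yield φR_n = 1.0×0.6×50×0.375×7.75 = 87.2 kips; rupture φR_n = 0.75×0.6×65×0.375×7.75 = 85.0 kips; take 85.0 kips (rupture).
Tension yield (gross): A_g = 4.0625×0.375 = 1.5234 in². φR_n = 0.90 × 50 × 1.5234 = 68.6 kips.
Governing: min(86.3, 85.0, 68.6) = 68.6 kips → gross-section yield.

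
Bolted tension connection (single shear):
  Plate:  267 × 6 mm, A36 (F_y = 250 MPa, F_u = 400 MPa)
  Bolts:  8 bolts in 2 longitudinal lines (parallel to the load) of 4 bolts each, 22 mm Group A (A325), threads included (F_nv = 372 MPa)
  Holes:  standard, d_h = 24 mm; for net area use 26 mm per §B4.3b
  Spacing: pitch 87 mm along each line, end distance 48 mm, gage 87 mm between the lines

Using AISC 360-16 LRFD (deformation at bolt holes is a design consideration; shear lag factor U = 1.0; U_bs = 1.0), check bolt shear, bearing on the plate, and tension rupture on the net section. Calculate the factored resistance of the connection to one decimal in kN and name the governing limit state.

387.0 kN (net-section rupture governs)

Bolt shear: A_b = π(22)²/4 = 380.13 mm². φR_n = 0.75 × 372 × 380.13 × 8 × 1 = 848.5 kN.
Bearing (6 mm plate, F_u = 400 MPa): end bolts L_c = 48 − 24/2 = 36, R_n = min(1.2×36×6×400, 2.4×22×6×400) = 103.68 kN/bolt; interior L_c = 87 − 24 = 63, R_n = 126.72 kN/bolt. φR_n = 0.75 × (2×103.68 + 6×126.72) = 725.8 kN.
Tension rupture (net): A_n = (267 − 2×26)×6 = 1290 mm² (U = 1.0, A_e = A_n). φR_n = 0.75 × 400 × 1290 = 387.0 kN.
Governing: min(848.5, 725.8, 387.0) = 387.0 kN → net-section rupture.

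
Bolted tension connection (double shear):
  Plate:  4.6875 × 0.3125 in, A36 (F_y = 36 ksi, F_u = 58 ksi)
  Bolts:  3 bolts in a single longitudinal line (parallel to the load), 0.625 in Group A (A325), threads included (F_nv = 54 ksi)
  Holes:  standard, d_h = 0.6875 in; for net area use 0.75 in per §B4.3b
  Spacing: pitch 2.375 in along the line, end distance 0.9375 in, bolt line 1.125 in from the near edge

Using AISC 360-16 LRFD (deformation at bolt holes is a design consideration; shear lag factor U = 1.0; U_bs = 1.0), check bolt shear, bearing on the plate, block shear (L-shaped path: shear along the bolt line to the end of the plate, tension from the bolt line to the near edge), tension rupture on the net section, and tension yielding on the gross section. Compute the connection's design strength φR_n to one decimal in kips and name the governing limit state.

Bolt shear: A_b = π(0.625)²/4 = 0.3068 in². φR_n = 0.75 × 54 × 0.3068 × 3 × 2 = 74.6 kips.
Bearing (0.3125 in plate, F_u = 58 ksi): end bolts L_c = 0.9375 − 0.6875/2 = 0.59375, R_n = min(1.2×0.59375×0.3125×58, 2.4×0.625×0.3125×58) = 12.914 kips/bolt; interior L_c = 2.375 − 0.6875 = 1.6875, R_n = 27.188 kips/bolt. φR_n = 0.75 × (1×12.914 + 2×27.188) = 50.5 kips.
Block shear: shear path 1×[0.9375+2×2.375] = 1×5.6875 in, A_gv = 1.7773, A_nv = 1×(5.6875 − 2.5×0.75)×0.3125 = 1.1914 in²; tension to near edge: (1.125 − 0.5×0.75)×0.3125 = 0.23438 in². R_n = min(0.6×58×1.1914, 0.6×36×1.7773) + 1.0×58×0.23438 = min(41.461, 38.39) + 13.594 = 51.984 kips. φR_n = 0.75 × 51.984 = 39.0 kips.
Tension rupture (net): A_n = (4.6875 − 1×0.75)×0.3125 = 1.2305 in² (U = 1.0, A_e = A_n). φR_n = 0.75 × 58 × 1.2305 = 53.5 kips.
Tension yield (gross): A_g = 4.6875×0.3125 = 1.4648 in². φR_n = 0.90 × 36 × 1.4648 = 47.5 kips.
Governing: min(74.6, 50.5, 39.0, 53.5, 47.5) = 39.0 kips → block shear.

39.0 kips (block shear governs)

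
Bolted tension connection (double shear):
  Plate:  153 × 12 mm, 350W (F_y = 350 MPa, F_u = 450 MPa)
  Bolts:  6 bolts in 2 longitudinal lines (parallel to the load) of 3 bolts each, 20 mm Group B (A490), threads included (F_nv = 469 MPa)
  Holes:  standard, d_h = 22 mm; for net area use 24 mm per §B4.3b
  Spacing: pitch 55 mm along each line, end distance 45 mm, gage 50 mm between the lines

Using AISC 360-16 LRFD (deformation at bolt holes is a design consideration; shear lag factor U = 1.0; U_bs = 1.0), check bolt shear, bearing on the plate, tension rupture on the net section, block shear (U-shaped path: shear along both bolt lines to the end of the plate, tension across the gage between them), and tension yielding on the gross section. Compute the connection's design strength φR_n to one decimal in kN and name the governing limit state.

425.3 kN (net-section rupture governs)

Bolt shear: A_b = π(20)²/4 = 314.16 mm². φR_n = 0.75 × 469 × 314.16 × 6 × 2 = 1326.1 kN.
Bearing (12 mm plate, F_u = 450 MPa): end bolts L_c = 45 − 22/2 = 34, R_n = min(1.2×34×12×450, 2.4×20×12×450) = 220.32 kN/bolt; interior L_c = 55 − 22 = 33, R_n = 213.84 kN/bolt. φR_n = 0.75 × (2×220.32 + 4×213.84) = 972.0 kN.
Tension rupture (net): A_n = (153 − 2×24)×12 = 1260 mm² (U = 1.0, A_e = A_n). φR_n = 0.75 × 450 × 1260 = 425.3 kN.
Block shear: shear path 2×[45+2×55] = 2×155 mm, A_gv = 3720, A_nv = 2×(155 − 2.5×24)×12 = 2280 mm²; tension across gage: (50 − 1×24)×12 = 312 mm². R_n = min(0.6×450×2280, 0.6×350×3720) + 1.0×450×312 = min(615.6, 781.2) + 140.4 = 756 kN. φR_n = 0.75 × 756 = 567.0 kN.
Tension yield (gross): A_g = 153×12 = 1836 mm². φR_n = 0.90 × 350 × 1836 = 578.3 kN.
Governing: min(1326.1, 972.0, 425.3, 567.0, 578.3) = 425.3 kN → net-section rupture.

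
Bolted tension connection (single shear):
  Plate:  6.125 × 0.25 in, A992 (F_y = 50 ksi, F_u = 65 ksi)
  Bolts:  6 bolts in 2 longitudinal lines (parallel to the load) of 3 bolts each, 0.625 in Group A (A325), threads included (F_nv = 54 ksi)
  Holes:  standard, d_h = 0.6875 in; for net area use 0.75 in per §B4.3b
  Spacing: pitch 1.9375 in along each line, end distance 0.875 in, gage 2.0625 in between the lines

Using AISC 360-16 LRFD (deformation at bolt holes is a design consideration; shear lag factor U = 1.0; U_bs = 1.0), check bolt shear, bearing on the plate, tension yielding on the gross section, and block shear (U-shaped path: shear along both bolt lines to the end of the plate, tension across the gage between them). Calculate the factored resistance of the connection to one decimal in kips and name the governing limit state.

Bolt shear: A_b = π(0.625)²/4 = 0.3068 in². φR_n = 0.75 × 54 × 0.3068 × 6 × 1 = 74.6 kips.
Bearing (0.25 in plate, F_u = 65 ksi): end bolts L_c = 0.875 − 0.6875/2 = 0.53125, R_n = min(1.2×0.53125×0.25×65, 2.4×0.625×0.25×65) = 10.359 kips/bolt; interior L_c = 1.9375 − 0.6875 = 1.25, R_n = 24.375 kips/bolt. φR_n = 0.75 × (2×10.359 + 4×24.375) = 88.7 kips.
Tension yield (gross): A_g = 6.125×0.25 = 1.5313 in². φR_n = 0.90 × 50 × 1.5313 = 68.9 kips.
Block shear: shear path 2×[0.875+2×1.9375] = 2×4.75 in, A_gv = 2.375, A_nv = 2×(4.75 − 2.5×0.75)×0.25 = 1.4375 in²; tension across gage: (2.0625 − 1×0.75)×0.25 = 0.32813 in². R_n = min(0.6×65×1.4375, 0.6×50×2.375) + 1.0×65×0.32813 = min(56.063, 71.25) + 21.328 = 77.391 kips. φR_n = 0.75 × 77.391 = 58.0 kips.
Governing: min(74.6, 88.7, 68.9, 58.0) = 58.0 kips → block shear.

58.0 kips (block shear governs)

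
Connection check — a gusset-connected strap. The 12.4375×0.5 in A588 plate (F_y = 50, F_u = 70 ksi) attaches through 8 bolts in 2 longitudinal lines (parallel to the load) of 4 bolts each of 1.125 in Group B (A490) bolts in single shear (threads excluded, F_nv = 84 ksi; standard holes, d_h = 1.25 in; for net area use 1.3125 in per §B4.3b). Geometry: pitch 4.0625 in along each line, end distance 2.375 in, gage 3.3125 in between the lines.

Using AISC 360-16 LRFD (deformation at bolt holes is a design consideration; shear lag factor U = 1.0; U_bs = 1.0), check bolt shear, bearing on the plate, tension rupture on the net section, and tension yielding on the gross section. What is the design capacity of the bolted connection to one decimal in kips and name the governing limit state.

257.6 kips (net-section rupture governs)

Bolt shear: A_b = π(1.125)²/4 = 0.99402 in². φR_n = 0.75 × 84 × 0.99402 × 8 × 1 = 501.0 kips.
Bearing (0.5 in plate, F_u = 70 ksi): end bolts L_c = 2.375 − 1.25/2 = 1.75, R_n = min(1.2×1.75×0.5×70, 2.4×1.125×0.5×70) = 73.5 kips/bolt; interior L_c = 4.0625 − 1.25 = 2.8125, R_n = 94.5 kips/bolt. φR_n = 0.75 × (2×73.5 + 6×94.5) = 535.5 kips.
Tension rupture (net): A_n = (12.4375 − 2×1.3125)×0.5 = 4.9063 in² (U = 1.0, A_e = A_n). φR_n = 0.75 × 70 × 4.9063 = 257.6 kips.
Tension yield (gross): A_g = 12.4375×0.5 = 6.2188 in². φR_n = 0.90 × 50 × 6.2188 = 279.8 kips.
Governing: min(501.0, 535.5, 257.6, 279.8) = 257.6 kips → net-section rupture.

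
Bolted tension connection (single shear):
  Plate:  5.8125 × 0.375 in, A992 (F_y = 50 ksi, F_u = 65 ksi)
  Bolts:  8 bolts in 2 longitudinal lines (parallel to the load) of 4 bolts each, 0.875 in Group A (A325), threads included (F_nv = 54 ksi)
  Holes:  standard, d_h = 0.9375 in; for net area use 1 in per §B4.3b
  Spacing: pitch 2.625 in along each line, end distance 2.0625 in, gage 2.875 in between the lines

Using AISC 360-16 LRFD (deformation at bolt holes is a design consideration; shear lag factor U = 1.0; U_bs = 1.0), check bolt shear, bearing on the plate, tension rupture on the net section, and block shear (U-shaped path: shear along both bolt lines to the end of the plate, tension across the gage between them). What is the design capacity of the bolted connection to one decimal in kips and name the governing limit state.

Bolt shear: A_b = π(0.875)²/4 = 0.60132 in². φR_n = 0.75 × 54 × 0.60132 × 8 × 1 = 194.8 kips.
Bearing (0.375 in plate, F_u = 65 ksi): end bolts L_c = 2.0625 − 0.9375/2 = 1.59375, R_n = min(1.2×1.59375×0.375×65, 2.4×0.875×0.375×65) = 46.617 kips/bolt; interior L_c = 2.625 − 0.9375 = 1.6875, R_n = 49.359 kips/bolt. φR_n = 0.75 × (2×46.617 + 6×49.359) = 292.0 kips.
Tension rupture (net): A_n = (5.8125 − 2×1)×0.375 = 1.4297 in² (U = 1.0, A_e = A_n). φR_n = 0.75 × 65 × 1.4297 = 69.7 kips.
Block shear: shear path 2×[2.0625+3×2.625] = 2×9.9375 in, A_gv = 7.4531, A_nv = 2×(9.9375 − 3.5×1)×0.375 = 4.8281 in²; tension across gage: (2.875 − 1×1)×0.375 = 0.70313 in². R_n = min(0.6×65×4.8281, 0.6×50×7.4531) + 1.0×65×0.70313 = min(188.3, 223.59) + 45.703 = 234 kips. φR_n = 0.75 × 234 = 175.5 kips.
Governing: min(194.8, 292.0, 69.7, 175.5) = 69.7 kips → net-section rupture.

69.7 kips (net-section rupture governs)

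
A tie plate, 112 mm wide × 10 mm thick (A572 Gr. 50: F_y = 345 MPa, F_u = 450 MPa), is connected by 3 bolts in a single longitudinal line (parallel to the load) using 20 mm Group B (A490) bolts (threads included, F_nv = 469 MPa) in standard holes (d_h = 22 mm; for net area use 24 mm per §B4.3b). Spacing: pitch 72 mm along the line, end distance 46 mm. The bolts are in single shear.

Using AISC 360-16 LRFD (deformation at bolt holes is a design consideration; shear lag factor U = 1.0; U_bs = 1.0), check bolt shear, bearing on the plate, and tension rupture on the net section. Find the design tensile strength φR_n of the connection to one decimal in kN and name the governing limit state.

Bolt shear: A_b = π(20)²/4 = 314.16 mm². φR_n = 0.75 × 469 × 314.16 × 3 × 1 = 331.5 kN.
Bearing (10 mm plate, F_u = 450 MPa): end bolts L_c = 46 − 22/2 = 35, R_n = min(1.2×35×10×450, 2.4×20×10×450) = 189 kN/bolt; interior L_c = 72 − 22 = 50, R_n = 216 kN/bolt. φR_n = 0.75 × (1×189 + 2×216) = 465.8 kN.
Tension rupture (net): A_n = (112 − 1×24)×10 = 880 mm² (U = 1.0, A_e = A_n). φR_n = 0.75 × 450 × 880 = 297.0 kN.
Governing: min(331.5, 465.8, 297.0) = 297.0 kN → net-section rupture.

297.0 kN (net-section rupture governs)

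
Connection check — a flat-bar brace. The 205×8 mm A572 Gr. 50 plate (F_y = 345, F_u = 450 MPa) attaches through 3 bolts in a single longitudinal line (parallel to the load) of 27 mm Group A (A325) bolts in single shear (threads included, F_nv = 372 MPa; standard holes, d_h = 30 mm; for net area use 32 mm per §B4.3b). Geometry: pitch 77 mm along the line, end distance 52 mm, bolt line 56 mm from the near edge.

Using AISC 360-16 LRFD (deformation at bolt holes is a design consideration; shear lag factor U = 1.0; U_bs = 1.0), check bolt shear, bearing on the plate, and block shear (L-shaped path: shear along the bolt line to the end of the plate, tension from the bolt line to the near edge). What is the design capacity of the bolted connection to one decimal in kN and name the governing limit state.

Bolt shear: A_b = π(27)²/4 = 572.56 mm². φR_n = 0.75 × 372 × 572.56 × 3 × 1 = 479.2 kN.
Bearing (8 mm plate, F_u = 450 MPa): end bolts L_c = 52 − 30/2 = 37, R_n = min(1.2×37×8×450, 2.4×27×8×450) = 159.84 kN/bolt; interior L_c = 77 − 30 = 47, R_n = 203.04 kN/bolt. φR_n = 0.75 × (1×159.84 + 2×203.04) = 424.4 kN.
Block shear: shear path 1×[52+2×77] = 1×206 mm, A_gv = 1648, A_nv = 1×(206 − 2.5×32)×8 = 1008 mm²; tension to near edge: (56 − 0.5×32)×8 = 320 mm². R_n = min(0.6×450×1008, 0.6×345×1648) + 1.0×450×320 = min(272.16, 341.14) + 144 = 416.16 kN. φR_n = 0.75 × 416.16 = 312.1 kN.
Governing: min(479.2, 424.4, 312.1) = 312.1 kN → block shear.

312.1 kN (block shear governs)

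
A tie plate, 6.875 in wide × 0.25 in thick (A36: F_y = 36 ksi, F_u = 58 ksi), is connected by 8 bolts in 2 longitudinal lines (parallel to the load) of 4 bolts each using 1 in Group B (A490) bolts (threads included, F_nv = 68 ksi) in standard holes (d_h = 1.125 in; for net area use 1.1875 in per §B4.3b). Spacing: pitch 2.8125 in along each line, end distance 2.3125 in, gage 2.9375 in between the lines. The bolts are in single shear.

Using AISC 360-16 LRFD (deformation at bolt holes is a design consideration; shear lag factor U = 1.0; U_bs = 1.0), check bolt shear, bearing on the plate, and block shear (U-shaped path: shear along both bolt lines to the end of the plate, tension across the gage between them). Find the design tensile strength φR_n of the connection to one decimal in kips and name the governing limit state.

105.1 kips (block shear governs)

Bolt shear: A_b = π(1)²/4 = 0.7854 in². φR_n = 0.75 × 68 × 0.7854 × 8 × 1 = 320.4 kips.
Bearing (0.25 in plate, F_u = 58 ksi): end bolts L_c = 2.3125 − 1.125/2 = 1.75, R_n = min(1.2×1.75×0.25×58, 2.4×1×0.25×58) = 30.45 kips/bolt; interior L_c = 2.8125 − 1.125 = 1.6875, R_n = 29.363 kips/bolt. φR_n = 0.75 × (2×30.45 + 6×29.363) = 177.8 kips.
Block shear: shear path 2×[2.3125+3×2.8125] = 2×10.75 in, A_gv = 5.375, A_nv = 2×(10.75 − 3.5×1.1875)×0.25 = 3.2969 in²; tension across gage: (2.9375 − 1×1.1875)×0.25 = 0.4375 in². R_n = min(0.6×58×3.2969, 0.6×36×5.375) + 1.0×58×0.4375 = min(114.73, 116.1) + 25.375 = 140.11 kips. φR_n = 0.75 × 140.11 = 105.1 kips.
Governing: min(320.4, 177.8, 105.1) = 105.1 kips → block shear.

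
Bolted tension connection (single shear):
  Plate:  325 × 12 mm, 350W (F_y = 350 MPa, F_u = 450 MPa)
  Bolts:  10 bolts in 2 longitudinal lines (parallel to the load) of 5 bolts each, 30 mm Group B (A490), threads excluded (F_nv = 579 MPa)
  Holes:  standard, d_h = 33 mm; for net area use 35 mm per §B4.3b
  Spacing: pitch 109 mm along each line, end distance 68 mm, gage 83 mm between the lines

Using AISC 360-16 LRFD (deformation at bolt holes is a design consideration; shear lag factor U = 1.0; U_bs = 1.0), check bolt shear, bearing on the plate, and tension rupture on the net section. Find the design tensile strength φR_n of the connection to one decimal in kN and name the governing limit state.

Bolt shear: A_b = π(30)²/4 = 706.86 mm². φR_n = 0.75 × 579 × 706.86 × 10 × 1 = 3069.5 kN.
Bearing (12 mm plate, F_u = 450 MPa): end bolts L_c = 68 − 33/2 = 51.5, R_n = min(1.2×51.5×12×450, 2.4×30×12×450) = 333.72 kN/bolt; interior L_c = 109 − 33 = 76, R_n = 388.8 kN/bolt. φR_n = 0.75 × (2×333.72 + 8×388.8) = 2833.4 kN.
Tension rupture (net): A_n = (325 − 2×35)×12 = 3060 mm² (U = 1.0, A_e = A_n). φR_n = 0.75 × 450 × 3060 = 1032.8 kN.
Governing: min(3069.5, 2833.4, 1032.8) = 1032.8 kN → net-section rupture.

1032.8 kN (net-section rupture governs)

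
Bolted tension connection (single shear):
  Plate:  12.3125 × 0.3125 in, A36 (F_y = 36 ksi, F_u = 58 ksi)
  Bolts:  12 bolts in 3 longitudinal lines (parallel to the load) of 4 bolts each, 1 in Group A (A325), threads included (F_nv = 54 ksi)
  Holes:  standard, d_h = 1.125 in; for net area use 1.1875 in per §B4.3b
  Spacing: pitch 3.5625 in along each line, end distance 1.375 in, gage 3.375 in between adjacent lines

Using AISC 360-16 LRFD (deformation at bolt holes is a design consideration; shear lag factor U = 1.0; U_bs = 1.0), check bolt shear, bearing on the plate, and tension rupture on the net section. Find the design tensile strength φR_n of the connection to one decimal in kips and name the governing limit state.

Bolt shear: A_b = π(1)²/4 = 0.7854 in². φR_n = 0.75 × 54 × 0.7854 × 12 × 1 = 381.7 kips.
Bearing (0.3125 in plate, F_u = 58 ksi): end bolts L_c = 1.375 − 1.125/2 = 0.8125, R_n = min(1.2×0.8125×0.3125×58, 2.4×1×0.3125×58) = 17.672 kips/bolt; interior L_c = 3.5625 − 1.125 = 2.4375, R_n = 43.5 kips/bolt. φR_n = 0.75 × (3×17.672 + 9×43.5) = 333.4 kips.
Tension rupture (net): A_n = (12.3125 − 3×1.1875)×0.3125 = 2.7344 in² (U = 1.0, A_e = A_n). φR_n = 0.75 × 58 × 2.7344 = 118.9 kips.
Governing: min(381.7, 333.4, 118.9) = 118.9 kips → net-section rupture.

118.9 kips (net-section rupture governs)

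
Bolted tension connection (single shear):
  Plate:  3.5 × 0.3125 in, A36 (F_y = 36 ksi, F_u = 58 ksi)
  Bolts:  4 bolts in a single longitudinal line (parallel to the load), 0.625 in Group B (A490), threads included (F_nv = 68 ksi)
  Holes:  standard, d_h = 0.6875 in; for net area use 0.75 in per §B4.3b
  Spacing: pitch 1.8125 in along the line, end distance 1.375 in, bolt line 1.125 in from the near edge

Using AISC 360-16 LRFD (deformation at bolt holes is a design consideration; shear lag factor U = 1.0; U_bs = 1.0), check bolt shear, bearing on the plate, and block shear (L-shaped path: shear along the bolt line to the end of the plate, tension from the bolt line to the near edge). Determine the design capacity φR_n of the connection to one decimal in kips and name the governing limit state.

44.3 kips (block shear governs)

Bolt shear: A_b = π(0.625)²/4 = 0.3068 in². φR_n = 0.75 × 68 × 0.3068 × 4 × 1 = 62.6 kips.
Bearing (0.3125 in plate, F_u = 58 ksi): end bolts L_c = 1.375 − 0.6875/2 = 1.03125, R_n = min(1.2×1.03125×0.3125×58, 2.4×0.625×0.3125×58) = 22.43 kips/bolt; interior L_c = 1.8125 − 0.6875 = 1.125, R_n = 24.469 kips/bolt. φR_n = 0.75 × (1×22.43 + 3×24.469) = 71.9 kips.
Block shear: shear path 1×[1.375+3×1.8125] = 1×6.8125 in, A_gv = 2.1289, A_nv = 1×(6.8125 − 3.5×0.75)×0.3125 = 1.3086 in²; tension to near edge: (1.125 − 0.5×0.75)×0.3125 = 0.23438 in². R_n = min(0.6×58×1.3086, 0.6×36×2.1289) + 1.0×58×0.23438 = min(45.539, 45.984) + 13.594 = 59.133 kips. φR_n = 0.75 × 59.133 = 44.3 kips.
Governing: min(62.6, 71.9, 44.3) = 44.3 kips → block shear.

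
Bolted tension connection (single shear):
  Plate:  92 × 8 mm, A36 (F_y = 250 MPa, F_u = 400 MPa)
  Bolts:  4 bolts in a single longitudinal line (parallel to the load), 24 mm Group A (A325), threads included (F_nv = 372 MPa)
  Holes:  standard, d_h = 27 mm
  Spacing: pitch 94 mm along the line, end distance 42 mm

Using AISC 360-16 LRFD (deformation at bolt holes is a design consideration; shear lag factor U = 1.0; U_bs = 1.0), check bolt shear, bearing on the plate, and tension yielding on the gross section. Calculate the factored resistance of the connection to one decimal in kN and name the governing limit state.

Bolt shear: A_b = π(24)²/4 = 452.39 mm². φR_n = 0.75 × 372 × 452.39 × 4 × 1 = 504.9 kN.
Bearing (8 mm plate, F_u = 400 MPa): end bolts L_c = 42 − 27/2 = 28.5, R_n = min(1.2×28.5×8×400, 2.4×24×8×400) = 109.44 kN/bolt; interior L_c = 94 − 27 = 67, R_n = 184.32 kN/bolt. φR_n = 0.75 × (1×109.44 + 3×184.32) = 496.8 kN.
Tension yield (gross): A_g = 92×8 = 736 mm². φR_n = 0.90 × 250 × 736 = 165.6 kN.
Governing: min(504.9, 496.8, 165.6) = 165.6 kN → gross-section yield.

165.6 kN (gross-section yield governs)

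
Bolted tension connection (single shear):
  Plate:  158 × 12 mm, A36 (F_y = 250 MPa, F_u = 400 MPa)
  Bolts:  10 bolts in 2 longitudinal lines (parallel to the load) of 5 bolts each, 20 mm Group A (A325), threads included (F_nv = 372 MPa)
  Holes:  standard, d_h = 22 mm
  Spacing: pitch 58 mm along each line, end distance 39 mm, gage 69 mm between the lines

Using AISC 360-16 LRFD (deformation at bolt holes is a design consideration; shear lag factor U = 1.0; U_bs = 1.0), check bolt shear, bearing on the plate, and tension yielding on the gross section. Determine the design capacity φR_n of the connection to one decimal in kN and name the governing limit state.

426.6 kN (gross-section yield governs)

Bolt shear: A_b = π(20)²/4 = 314.16 mm². φR_n = 0.75 × 372 × 314.16 × 10 × 1 = 876.5 kN.
Bearing (12 mm plate, F_u = 400 MPa): end bolts L_c = 39 − 22/2 = 28, R_n = min(1.2×28×12×400, 2.4×20×12×400) = 161.28 kN/bolt; interior L_c = 58 − 22 = 36, R_n = 207.36 kN/bolt. φR_n = 0.75 × (2×161.28 + 8×207.36) = 1486.1 kN.
Tension yield (gross): A_g = 158×12 = 1896 mm². φR_n = 0.90 × 250 × 1896 = 426.6 kN.
Governing: min(876.5, 1486.1, 426.6) = 426.6 kN → gross-section yield.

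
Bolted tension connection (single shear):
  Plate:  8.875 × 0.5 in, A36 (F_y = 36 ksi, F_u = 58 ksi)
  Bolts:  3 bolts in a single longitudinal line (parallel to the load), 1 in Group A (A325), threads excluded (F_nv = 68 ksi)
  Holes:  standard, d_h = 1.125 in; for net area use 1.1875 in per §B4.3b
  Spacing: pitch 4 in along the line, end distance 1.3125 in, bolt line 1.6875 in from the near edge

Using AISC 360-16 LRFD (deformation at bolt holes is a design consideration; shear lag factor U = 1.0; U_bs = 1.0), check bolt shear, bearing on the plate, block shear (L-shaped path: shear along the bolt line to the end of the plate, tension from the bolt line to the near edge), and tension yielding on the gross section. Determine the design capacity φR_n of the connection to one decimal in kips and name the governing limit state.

Bolt shear: A_b = π(1)²/4 = 0.7854 in². φR_n = 0.75 × 68 × 0.7854 × 3 × 1 = 120.2 kips.
Bearing (0.5 in plate, F_u = 58 ksi): end bolts L_c = 1.3125 − 1.125/2 = 0.75, R_n = min(1.2×0.75×0.5×58, 2.4×1×0.5×58) = 26.1 kips/bolt; interior L_c = 4 − 1.125 = 2.875, R_n = 69.6 kips/bolt. φR_n = 0.75 × (1×26.1 + 2×69.6) = 124.0 kips.
Block shear: shear path 1×[1.3125+2×4] = 1×9.3125 in, A_gv = 4.6563, A_nv = 1×(9.3125 − 2.5×1.1875)×0.5 = 3.1719 in²; tension to near edge: (1.6875 − 0.5×1.1875)×0.5 = 0.54688 in². R_n = min(0.6×58×3.1719, 0.6×36×4.6563) + 1.0×58×0.54688 = min(110.38, 100.58) + 31.719 = 132.3 kips. φR_n = 0.75 × 132.3 = 99.2 kips.
Tension yield (gross): A_g = 8.875×0.5 = 4.4375 in². φR_n = 0.90 × 36 × 4.4375 = 143.8 kips.
Governing: min(120.2, 124.0, 99.2, 143.8) = 99.2 kips → block shear.

99.2 kips (block shear governs)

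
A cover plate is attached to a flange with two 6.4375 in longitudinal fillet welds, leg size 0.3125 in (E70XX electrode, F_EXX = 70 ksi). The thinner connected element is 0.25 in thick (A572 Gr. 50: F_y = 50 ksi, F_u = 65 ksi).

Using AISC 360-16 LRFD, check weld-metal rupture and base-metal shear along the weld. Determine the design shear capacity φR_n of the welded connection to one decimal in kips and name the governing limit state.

Weld metal: throat = 0.707×0.3125 = 0.22094 in, L = 2×6.4375 = 12.875 in. φR_n = 0.75 × 0.6 × 70 × 0.22094 × 12.875 = 89.6 kips.
Base metal shear (0.25 in plate): yield φR_n = 1.0×0.6×50×0.25×12.875 = 96.6 kips; rupture φR_n = 0.75×0.6×65×0.25×12.875 = 94.1 kips; take 94.1 kips (rupture).
Governing: min(89.6, 94.1) = 89.6 kips → weld metal.

89.6 kips (weld metal governs)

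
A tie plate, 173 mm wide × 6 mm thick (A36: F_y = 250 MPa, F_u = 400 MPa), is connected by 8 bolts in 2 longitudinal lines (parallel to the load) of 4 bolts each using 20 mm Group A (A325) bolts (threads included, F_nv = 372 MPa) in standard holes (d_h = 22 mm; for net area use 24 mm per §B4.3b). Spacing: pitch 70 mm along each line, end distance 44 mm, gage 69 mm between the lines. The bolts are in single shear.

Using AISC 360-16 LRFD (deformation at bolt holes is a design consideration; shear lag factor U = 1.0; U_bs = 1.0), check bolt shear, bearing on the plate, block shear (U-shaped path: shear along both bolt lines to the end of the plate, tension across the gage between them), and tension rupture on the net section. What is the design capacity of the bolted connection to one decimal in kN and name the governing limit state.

Bolt shear: A_b = π(20)²/4 = 314.16 mm². φR_n = 0.75 × 372 × 314.16 × 8 × 1 = 701.2 kN.
Bearing (6 mm plate, F_u = 400 MPa): end bolts L_c = 44 − 22/2 = 33, R_n = min(1.2×33×6×400, 2.4×20×6×400) = 95.04 kN/bolt; interior L_c = 70 − 22 = 48, R_n = 115.2 kN/bolt. φR_n = 0.75 × (2×95.04 + 6×115.2) = 661.0 kN.
Block shear: shear path 2×[44+3×70] = 2×254 mm, A_gv = 3048, A_nv = 2×(254 − 3.5×24)×6 = 2040 mm²; tension across gage: (69 − 1×24)×6 = 270 mm². R_n = min(0.6×400×2040, 0.6×250×3048) + 1.0×400×270 = min(489.6, 457.2) + 108 = 565.2 kN. φR_n = 0.75 × 565.2 = 423.9 kN.
Tension rupture (net): A_n = (173 − 2×24)×6 = 750 mm² (U = 1.0, A_e = A_n). φR_n = 0.75 × 400 × 750 = 225.0 kN.
Governing: min(701.2, 661.0, 423.9, 225.0) = 225.0 kN → net-section rupture.

225.0 kN (net-section rupture governs)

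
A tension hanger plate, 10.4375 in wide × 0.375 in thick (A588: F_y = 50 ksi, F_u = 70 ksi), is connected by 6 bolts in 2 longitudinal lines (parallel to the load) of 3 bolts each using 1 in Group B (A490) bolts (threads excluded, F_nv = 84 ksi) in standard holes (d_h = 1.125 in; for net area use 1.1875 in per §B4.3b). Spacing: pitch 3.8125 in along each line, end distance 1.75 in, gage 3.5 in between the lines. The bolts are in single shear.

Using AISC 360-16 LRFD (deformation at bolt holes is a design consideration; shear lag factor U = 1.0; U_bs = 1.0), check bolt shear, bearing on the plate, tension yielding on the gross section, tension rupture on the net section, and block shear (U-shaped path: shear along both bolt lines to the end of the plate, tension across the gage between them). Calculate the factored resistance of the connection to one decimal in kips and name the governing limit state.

158.7 kips (net-section rupture governs)

Bolt shear: A_b = π(1)²/4 = 0.7854 in². φR_n = 0.75 × 84 × 0.7854 × 6 × 1 = 296.9 kips.
Bearing (0.375 in plate, F_u = 70 ksi): end bolts L_c = 1.75 − 1.125/2 = 1.1875, R_n = min(1.2×1.1875×0.375×70, 2.4×1×0.375×70) = 37.406 kips/bolt; interior L_c = 3.8125 − 1.125 = 2.6875, R_n = 63 kips/bolt. φR_n = 0.75 × (2×37.406 + 4×63) = 245.1 kips.
Tension yield (gross): A_g = 10.4375×0.375 = 3.9141 in². φR_n = 0.90 × 50 × 3.9141 = 176.1 kips.
Tension rupture (net): A_n = (10.4375 − 2×1.1875)×0.375 = 3.0234 in² (U = 1.0, A_e = A_n). φR_n = 0.75 × 70 × 3.0234 = 158.7 kips.
Block shear: shear path 2×[1.75+2×3.8125] = 2×9.375 in, A_gv = 7.0313, A_nv = 2×(9.375 − 2.5×1.1875)×0.375 = 4.8047 in²; tension across gage: (3.5 − 1×1.1875)×0.375 = 0.86719 in². R_n = min(0.6×70×4.8047, 0.6×50×7.0313) + 1.0×70×0.86719 = min(201.8, 210.94) + 60.703 = 262.5 kips. φR_n = 0.75 × 262.5 = 196.9 kips.
Governing: min(296.9, 245.1, 176.1, 158.7, 196.9) = 158.7 kips → net-section rupture.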